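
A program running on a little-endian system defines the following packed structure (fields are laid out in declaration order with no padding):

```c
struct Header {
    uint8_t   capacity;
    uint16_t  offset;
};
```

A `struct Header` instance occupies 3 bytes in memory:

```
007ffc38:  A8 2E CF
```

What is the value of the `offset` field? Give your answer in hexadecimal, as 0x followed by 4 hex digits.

`offset` follows `capacity` (1 byte), so it starts at byte offset 1 and occupies 2 bytes.
Bytes at offsets 1..2: 2E CF.
Little-endian stores the least-significant byte at the lowest address.
Reassemble most-significant byte first: CF 2E → 0xCF2E.

0xCF2E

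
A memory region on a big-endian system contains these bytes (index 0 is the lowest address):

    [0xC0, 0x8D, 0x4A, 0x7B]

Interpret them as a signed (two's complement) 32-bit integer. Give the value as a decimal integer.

-1064482181

In big-endian order the high byte comes first in memory.
The bytes are already most-significant first: 0xC08D4A7B.
Top bit is set, so as a signed 32-bit value this is 0xC08D4A7B − 2^32 = -1064482181.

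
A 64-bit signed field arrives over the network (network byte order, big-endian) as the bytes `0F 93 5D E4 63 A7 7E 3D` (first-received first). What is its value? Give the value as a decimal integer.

Big-endian: lowest address holds the most-significant byte.
The bytes are already most-significant first: 0x0F935DE463A77E3D.
0x0F935DE463A77E3D = 1122343967651233341.

1122343967651233341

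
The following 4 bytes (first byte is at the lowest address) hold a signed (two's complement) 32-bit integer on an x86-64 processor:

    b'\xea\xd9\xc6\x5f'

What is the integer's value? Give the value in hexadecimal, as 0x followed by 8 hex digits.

Little-endian: lowest address holds the least-significant byte.
Reassemble most-significant byte first: 5F C6 D9 EA → 0x5FC6D9EA.

0x5FC6D9EA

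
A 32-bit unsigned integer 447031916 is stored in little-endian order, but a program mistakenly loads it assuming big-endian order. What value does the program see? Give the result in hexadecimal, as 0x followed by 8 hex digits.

447031916 in 32-bit hexadecimal is 0x1AA52A6C.
Stored little-endian, the bytes at ascending addresses are 6C 2A A5 1A.
Read back as big-endian, the last byte is least significant, giving 0x6C2AA51A.

0x6C2AA51A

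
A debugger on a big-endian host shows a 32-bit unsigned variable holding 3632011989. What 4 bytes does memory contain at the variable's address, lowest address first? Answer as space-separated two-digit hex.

3632011989 in hexadecimal, padded to 32 bits, is 0xD87C1AD5.
Split into bytes (most-significant first): D8 7C 1A D5.
Big-endian: lowest address holds the most-significant byte.
So the memory order matches the most-significant-first order: D8 7C 1A D5.

D8 7C 1A D5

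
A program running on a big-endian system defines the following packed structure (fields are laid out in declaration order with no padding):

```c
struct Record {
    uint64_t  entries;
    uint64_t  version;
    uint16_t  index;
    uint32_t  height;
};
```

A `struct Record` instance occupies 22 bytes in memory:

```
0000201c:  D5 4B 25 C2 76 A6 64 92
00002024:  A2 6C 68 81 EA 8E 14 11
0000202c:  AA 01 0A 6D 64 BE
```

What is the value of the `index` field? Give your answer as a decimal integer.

`index` follows `entries` (8 B), `version` (8 B), so it starts at offset 8 + 8 = 16 and occupies 2 bytes.
Bytes at offsets 16..17: AA 01.
In big-endian order the high byte comes first in memory.
The bytes are already most-significant first: 0xAA01.
0xAA01 = 43521.

43521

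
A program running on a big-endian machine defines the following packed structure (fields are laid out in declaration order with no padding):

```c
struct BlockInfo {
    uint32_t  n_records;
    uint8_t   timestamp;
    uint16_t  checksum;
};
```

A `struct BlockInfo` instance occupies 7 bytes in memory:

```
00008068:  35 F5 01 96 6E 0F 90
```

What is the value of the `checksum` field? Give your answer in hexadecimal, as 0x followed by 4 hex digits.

0x0F90

`checksum` follows `n_records` (4 B), `timestamp` (1 B), so it starts at offset 4 + 1 = 5 and occupies 2 bytes.
Bytes at offsets 5..6: 0F 90.
Big-endian stores the most-significant byte at the lowest address.
The bytes are already most-significant first: 0x0F90.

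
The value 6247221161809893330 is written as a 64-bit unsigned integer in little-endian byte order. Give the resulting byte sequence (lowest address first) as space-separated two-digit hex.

6247221161809893330 in hexadecimal, padded to 64 bits, is 0x56B2968C26FB57D2.
Split into bytes (most-significant first): 56 B2 96 8C 26 FB 57 D2.
Little-endian stores the least-significant byte at the lowest address.
So at ascending addresses the bytes are D2 57 FB 26 8C 96 B2 56.

D2 57 FB 26 8C 96 B2 56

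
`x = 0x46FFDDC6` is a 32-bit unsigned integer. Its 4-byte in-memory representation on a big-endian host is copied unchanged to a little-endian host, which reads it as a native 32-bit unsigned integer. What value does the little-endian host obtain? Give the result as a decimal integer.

3336437574

Stored big-endian, the bytes at ascending addresses are 46 FF DD C6.
Read back as little-endian, the first byte is least significant, giving 0xC6DDFF46.
0xC6DDFF46 = 3336437574.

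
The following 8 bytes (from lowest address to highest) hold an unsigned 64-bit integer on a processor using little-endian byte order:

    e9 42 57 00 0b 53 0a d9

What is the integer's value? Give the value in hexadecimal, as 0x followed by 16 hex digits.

Little-endian stores the least-significant byte at the lowest address.
Reassemble most-significant byte first: D9 0A 53 0B 00 57 42 E9 → 0xD90A530B005742E9.

0xD90A530B005742E9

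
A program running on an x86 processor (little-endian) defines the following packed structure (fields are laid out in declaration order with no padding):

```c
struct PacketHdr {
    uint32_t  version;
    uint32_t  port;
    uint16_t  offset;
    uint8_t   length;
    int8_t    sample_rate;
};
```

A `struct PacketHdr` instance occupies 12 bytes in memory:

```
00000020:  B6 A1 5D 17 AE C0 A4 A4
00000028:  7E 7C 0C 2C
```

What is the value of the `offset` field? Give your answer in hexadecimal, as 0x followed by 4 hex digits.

`offset` follows `version` (4 B), `port` (4 B), so it starts at offset 4 + 4 = 8 and occupies 2 bytes.
Bytes at offsets 8..9: 7E 7C.
Little-endian stores the least-significant byte at the lowest address.
Reassemble most-significant byte first: 7C 7E → 0x7C7E.

0x7C7E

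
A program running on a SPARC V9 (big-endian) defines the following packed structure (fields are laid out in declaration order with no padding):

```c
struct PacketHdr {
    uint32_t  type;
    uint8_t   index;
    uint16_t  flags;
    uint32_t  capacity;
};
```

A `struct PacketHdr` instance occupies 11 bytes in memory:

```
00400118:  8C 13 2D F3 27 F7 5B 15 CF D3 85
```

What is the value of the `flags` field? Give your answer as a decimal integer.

`flags` follows `type` (4 B), `index` (1 B), so it starts at offset 4 + 1 = 5 and occupies 2 bytes.
Bytes at offsets 5..6: F7 5B.
Big-endian stores the most-significant byte at the lowest address.
The bytes are already most-significant first: 0xF75B.
0xF75B = 63323.

63323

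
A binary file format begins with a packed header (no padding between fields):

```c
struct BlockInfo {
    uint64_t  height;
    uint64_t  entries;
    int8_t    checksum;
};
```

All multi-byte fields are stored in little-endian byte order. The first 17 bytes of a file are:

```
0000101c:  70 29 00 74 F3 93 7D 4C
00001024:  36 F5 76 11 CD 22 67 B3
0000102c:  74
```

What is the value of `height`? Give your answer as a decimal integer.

5511724192803858800

`height` is the first field, at byte offset 0, occupying 8 bytes.
Bytes at offsets 0..7: 70 29 00 74 F3 93 7D 4C.
Little-endian stores the least-significant byte at the lowest address.
Reassemble most-significant byte first: 4C 7D 93 F3 74 00 29 70 → 0x4C7D93F374002970.
0x4C7D93F374002970 = 5511724192803858800.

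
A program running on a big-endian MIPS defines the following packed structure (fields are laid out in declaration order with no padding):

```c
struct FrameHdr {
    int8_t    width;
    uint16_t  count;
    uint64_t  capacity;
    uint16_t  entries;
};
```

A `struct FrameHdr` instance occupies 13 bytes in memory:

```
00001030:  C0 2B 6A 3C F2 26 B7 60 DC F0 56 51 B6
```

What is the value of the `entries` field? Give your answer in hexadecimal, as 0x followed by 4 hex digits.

`entries` follows `width` (1 B), `count` (2 B), `capacity` (8 B), so it starts at offset 1 + 2 + 8 = 11 and occupies 2 bytes.
Bytes at offsets 11..12: 51 B6.
Big-endian: lowest address holds the most-significant byte.
The bytes are already most-significant first: 0x51B6.

0x51B6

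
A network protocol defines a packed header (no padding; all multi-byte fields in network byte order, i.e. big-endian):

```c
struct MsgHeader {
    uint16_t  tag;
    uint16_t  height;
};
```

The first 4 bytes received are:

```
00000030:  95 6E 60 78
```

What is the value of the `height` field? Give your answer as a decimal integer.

`height` follows `tag` (2 bytes), so it starts at byte offset 2 and occupies 2 bytes.
Bytes at offsets 2..3: 60 78.
Big-endian: lowest address holds the most-significant byte.
The bytes are already most-significant first: 0x6078.
0x6078 = 24696.

24696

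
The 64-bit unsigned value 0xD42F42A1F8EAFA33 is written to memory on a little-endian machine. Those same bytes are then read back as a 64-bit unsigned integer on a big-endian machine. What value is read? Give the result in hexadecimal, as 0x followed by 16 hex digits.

Stored little-endian, the bytes at ascending addresses are 33 FA EA F8 A1 42 2F D4.
Read back as big-endian, the last byte is least significant, giving 0x33FAEAF8A1422FD4.

0x33FAEAF8A1422FD4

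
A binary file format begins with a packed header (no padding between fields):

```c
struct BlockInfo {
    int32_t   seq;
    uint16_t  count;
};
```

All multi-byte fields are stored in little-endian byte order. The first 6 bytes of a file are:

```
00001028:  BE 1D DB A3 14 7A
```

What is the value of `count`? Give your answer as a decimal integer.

`count` follows `seq` (4 bytes), so it starts at byte offset 4 and occupies 2 bytes.
Bytes at offsets 4..5: 14 7A.
Little-endian stores the least-significant byte at the lowest address.
Reassemble most-significant byte first: 7A 14 → 0x7A14.
0x7A14 = 31252.

31252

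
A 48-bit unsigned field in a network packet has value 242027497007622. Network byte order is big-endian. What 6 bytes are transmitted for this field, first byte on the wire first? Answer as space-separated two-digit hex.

DC 1F 6A FC 2A 06

242027497007622 in hexadecimal, padded to 48 bits, is 0xDC1F6AFC2A06.
Split into bytes (most-significant first): DC 1F 6A FC 2A 06.
Big-endian: lowest address holds the most-significant byte.
So the memory order matches the most-significant-first order: DC 1F 6A FC 2A 06.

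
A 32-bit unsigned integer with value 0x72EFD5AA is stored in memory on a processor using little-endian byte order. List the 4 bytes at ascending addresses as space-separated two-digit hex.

AA D5 EF 72

Split into bytes (most-significant first): 72 EF D5 AA.
In little-endian order the low byte comes first in memory.
So at ascending addresses the bytes are AA D5 EF 72.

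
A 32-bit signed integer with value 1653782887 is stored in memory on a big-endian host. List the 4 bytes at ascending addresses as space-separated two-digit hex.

1653782887 in hexadecimal, padded to 32 bits, is 0x6292B967.
Split into bytes (most-significant first): 62 92 B9 67.
Big-endian stores the most-significant byte at the lowest address.
So the memory order matches the most-significant-first order: 62 92 B9 67.

62 92 B9 67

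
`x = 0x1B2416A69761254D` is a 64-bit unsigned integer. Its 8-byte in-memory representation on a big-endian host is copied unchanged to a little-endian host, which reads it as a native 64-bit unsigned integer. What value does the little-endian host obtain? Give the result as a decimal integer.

5558956619013170203

Stored big-endian, the bytes at ascending addresses are 1B 24 16 A6 97 61 25 4D.
Read back as little-endian, the first byte is least significant, giving 0x4D256197A616241B.
0x4D256197A616241B = 5558956619013170203.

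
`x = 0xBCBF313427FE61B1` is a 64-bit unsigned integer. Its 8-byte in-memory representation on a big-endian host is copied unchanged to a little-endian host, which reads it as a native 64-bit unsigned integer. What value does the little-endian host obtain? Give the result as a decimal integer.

12781776661787033532

Stored big-endian, the bytes at ascending addresses are BC BF 31 34 27 FE 61 B1.
Read back as little-endian, the first byte is least significant, giving 0xB161FE273431BFBC.
0xB161FE273431BFBC = 12781776661787033532.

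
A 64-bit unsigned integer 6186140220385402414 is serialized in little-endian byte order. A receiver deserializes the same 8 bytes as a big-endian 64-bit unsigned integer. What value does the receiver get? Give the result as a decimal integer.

6186140220385402414 in 64-bit hexadecimal is 0x55D995C13ED41E2E.
Stored little-endian, the bytes at ascending addresses are 2E 1E D4 3E C1 95 D9 55.
Read back as big-endian, the last byte is least significant, giving 0x2E1ED43EC195D955.
0x2E1ED43EC195D955 = 3323326941046888789.

3323326941046888789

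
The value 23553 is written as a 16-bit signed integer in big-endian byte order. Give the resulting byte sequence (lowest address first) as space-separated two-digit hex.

5C 01

23553 in hexadecimal, padded to 16 bits, is 0x5C01.
Split into bytes (most-significant first): 5C 01.
Big-endian: lowest address holds the most-significant byte.
So the memory order matches the most-significant-first order: 5C 01.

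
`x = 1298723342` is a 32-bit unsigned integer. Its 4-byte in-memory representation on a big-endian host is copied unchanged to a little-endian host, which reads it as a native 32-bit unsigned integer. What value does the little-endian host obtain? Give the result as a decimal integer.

250767437

1298723342 in 32-bit hexadecimal is 0x4D68F20E.
Stored big-endian, the bytes at ascending addresses are 4D 68 F2 0E.
Read back as little-endian, the first byte is least significant, giving 0x0EF2684D.
0x0EF2684D = 250767437.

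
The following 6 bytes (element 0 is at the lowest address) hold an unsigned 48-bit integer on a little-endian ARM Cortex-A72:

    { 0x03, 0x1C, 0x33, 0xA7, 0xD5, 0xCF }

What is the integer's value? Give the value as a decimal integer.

228516540128259

Little-endian: lowest address holds the least-significant byte.
Reassemble most-significant byte first: CF D5 A7 33 1C 03 → 0xCFD5A7331C03.
0xCFD5A7331C03 = 228516540128259.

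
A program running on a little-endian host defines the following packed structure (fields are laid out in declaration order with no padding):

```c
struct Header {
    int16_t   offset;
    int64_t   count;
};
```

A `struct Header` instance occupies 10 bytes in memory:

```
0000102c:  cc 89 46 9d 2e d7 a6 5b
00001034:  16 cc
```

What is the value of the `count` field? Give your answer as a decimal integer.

`count` follows `offset` (2 bytes), so it starts at byte offset 2 and occupies 8 bytes.
Bytes at offsets 2..9: 46 9D 2E D7 A6 5B 16 CC.
Little-endian: lowest address holds the least-significant byte.
Reassemble most-significant byte first: CC 16 5B A6 D7 2E 9D 46 → 0xCC165BA6D72E9D46.
Top bit is set, so as a signed 64-bit value this is 0xCC165BA6D72E9D46 − 2^64 = -3740701668351763130.

-3740701668351763130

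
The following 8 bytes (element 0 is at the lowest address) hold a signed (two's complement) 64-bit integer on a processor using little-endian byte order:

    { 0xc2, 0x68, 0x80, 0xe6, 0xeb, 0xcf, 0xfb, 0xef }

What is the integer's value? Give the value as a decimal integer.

Little-endian: lowest address holds the least-significant byte.
Reassemble most-significant byte first: EF FB CF EB E6 80 68 C2 → 0xEFFBCFEBE68068C2.
Top bit is set, so as a signed 64-bit value this is 0xEFFBCFEBE68068C2 − 2^64 = -1154100267398960958.

-1154100267398960958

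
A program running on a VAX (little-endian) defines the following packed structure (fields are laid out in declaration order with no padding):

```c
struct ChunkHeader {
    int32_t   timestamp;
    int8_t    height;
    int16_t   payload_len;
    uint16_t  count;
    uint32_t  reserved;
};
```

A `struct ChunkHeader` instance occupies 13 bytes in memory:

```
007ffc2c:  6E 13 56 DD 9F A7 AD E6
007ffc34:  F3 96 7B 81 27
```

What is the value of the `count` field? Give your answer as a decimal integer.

`count` follows `timestamp` (4 B), `height` (1 B), `payload_len` (2 B), so it starts at offset 4 + 1 + 2 = 7 and occupies 2 bytes.
Bytes at offsets 7..8: E6 F3.
In little-endian order the low byte comes first in memory.
Reassemble most-significant byte first: F3 E6 → 0xF3E6.
0xF3E6 = 62438.

62438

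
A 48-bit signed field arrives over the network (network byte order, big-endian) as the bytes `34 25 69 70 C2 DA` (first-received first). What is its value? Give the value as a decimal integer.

In big-endian order the high byte comes first in memory.
The bytes are already most-significant first: 0x34256970C2DA.
0x34256970C2DA = 57335287431898.

57335287431898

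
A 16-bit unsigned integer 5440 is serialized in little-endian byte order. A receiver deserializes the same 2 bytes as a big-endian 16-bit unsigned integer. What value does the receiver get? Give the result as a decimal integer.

16405

5440 in 16-bit hexadecimal is 0x1540.
Stored little-endian, the bytes at ascending addresses are 40 15.
Read back as big-endian, the last byte is least significant, giving 0x4015.
0x4015 = 16405.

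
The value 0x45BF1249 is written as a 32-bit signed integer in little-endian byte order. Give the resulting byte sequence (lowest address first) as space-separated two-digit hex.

Split into bytes (most-significant first): 45 BF 12 49.
Little-endian stores the least-significant byte at the lowest address.
So at ascending addresses the bytes are 49 12 BF 45.

49 12 BF 45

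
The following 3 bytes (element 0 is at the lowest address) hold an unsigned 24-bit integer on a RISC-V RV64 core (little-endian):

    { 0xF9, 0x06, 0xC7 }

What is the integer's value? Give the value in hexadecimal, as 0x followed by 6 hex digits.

0xC706F9

Little-endian: lowest address holds the least-significant byte.
Reassemble most-significant byte first: C7 06 F9 → 0xC706F9.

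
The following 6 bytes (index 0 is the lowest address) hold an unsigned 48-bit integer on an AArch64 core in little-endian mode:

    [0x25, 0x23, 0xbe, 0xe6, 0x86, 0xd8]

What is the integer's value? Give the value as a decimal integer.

238073908437797

Little-endian stores the least-significant byte at the lowest address.
Reassemble most-significant byte first: D8 86 E6 BE 23 25 → 0xD886E6BE2325.
0xD886E6BE2325 = 238073908437797.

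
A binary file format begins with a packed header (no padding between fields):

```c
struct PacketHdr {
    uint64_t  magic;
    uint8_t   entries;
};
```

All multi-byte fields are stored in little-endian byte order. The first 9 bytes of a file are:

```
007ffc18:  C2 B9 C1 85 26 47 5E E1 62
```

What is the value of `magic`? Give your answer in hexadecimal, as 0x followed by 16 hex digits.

0xE15E472685C1B9C2

`magic` is the first field, at byte offset 0, occupying 8 bytes.
Bytes at offsets 0..7: C2 B9 C1 85 26 47 5E E1.
Little-endian: lowest address holds the least-significant byte.
Reassemble most-significant byte first: E1 5E 47 26 85 C1 B9 C2 → 0xE15E472685C1B9C2.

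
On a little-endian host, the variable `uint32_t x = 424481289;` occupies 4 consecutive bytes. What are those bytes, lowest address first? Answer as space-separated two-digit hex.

09 12 4D 19

424481289 in hexadecimal, padded to 32 bits, is 0x194D1209.
Split into bytes (most-significant first): 19 4D 12 09.
In little-endian order the low byte comes first in memory.
So at ascending addresses the bytes are 09 12 4D 19.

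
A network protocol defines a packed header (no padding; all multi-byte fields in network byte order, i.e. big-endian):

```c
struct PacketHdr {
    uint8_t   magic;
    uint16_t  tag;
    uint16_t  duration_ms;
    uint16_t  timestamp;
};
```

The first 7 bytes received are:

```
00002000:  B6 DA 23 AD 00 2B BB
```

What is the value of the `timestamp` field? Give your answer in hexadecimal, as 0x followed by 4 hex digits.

0x2BBB

`timestamp` follows `magic` (1 B), `tag` (2 B), `duration_ms` (2 B), so it starts at offset 1 + 2 + 2 = 5 and occupies 2 bytes.
Bytes at offsets 5..6: 2B BB.
Big-endian stores the most-significant byte at the lowest address.
The bytes are already most-significant first: 0x2BBB.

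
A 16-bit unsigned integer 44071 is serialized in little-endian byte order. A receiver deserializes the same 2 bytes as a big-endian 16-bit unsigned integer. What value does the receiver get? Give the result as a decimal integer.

44071 in 16-bit hexadecimal is 0xAC27.
Stored little-endian, the bytes at ascending addresses are 27 AC.
Read back as big-endian, the last byte is least significant, giving 0x27AC.
0x27AC = 10156.

10156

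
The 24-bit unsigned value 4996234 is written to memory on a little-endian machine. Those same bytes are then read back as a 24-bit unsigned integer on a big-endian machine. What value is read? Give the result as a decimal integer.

9059404

4996234 in 24-bit hexadecimal is 0x4C3C8A.
Stored little-endian, the bytes at ascending addresses are 8A 3C 4C.
Read back as big-endian, the last byte is least significant, giving 0x8A3C4C.
0x8A3C4C = 9059404.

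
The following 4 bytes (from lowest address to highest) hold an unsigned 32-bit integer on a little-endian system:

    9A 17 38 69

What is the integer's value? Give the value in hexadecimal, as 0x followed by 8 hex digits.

In little-endian order the low byte comes first in memory.
Reassemble most-significant byte first: 69 38 17 9A → 0x6938179A.

0x6938179A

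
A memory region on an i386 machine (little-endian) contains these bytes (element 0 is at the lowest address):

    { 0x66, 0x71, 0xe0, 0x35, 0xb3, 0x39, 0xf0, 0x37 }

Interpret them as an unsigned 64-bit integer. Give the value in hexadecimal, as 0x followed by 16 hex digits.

0x37F039B335E07166

In little-endian order the low byte comes first in memory.
Reassemble most-significant byte first: 37 F0 39 B3 35 E0 71 66 → 0x37F039B335E07166.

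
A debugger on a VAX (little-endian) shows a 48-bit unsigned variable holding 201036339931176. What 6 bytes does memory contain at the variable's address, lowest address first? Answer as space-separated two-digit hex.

28 E8 A0 6B D7 B6

201036339931176 in hexadecimal, padded to 48 bits, is 0xB6D76BA0E828.
Split into bytes (most-significant first): B6 D7 6B A0 E8 28.
In little-endian order the low byte comes first in memory.
So at ascending addresses the bytes are 28 E8 A0 6B D7 B6.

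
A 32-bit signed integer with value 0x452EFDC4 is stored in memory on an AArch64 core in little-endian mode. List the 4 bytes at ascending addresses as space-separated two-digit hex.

Split into bytes (most-significant first): 45 2E FD C4.
In little-endian order the low byte comes first in memory.
So at ascending addresses the bytes are C4 FD 2E 45.

C4 FD 2E 45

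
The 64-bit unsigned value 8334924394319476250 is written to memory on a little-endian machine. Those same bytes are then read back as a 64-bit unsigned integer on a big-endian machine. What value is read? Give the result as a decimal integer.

1906753864566680435

8334924394319476250 in 64-bit hexadecimal is 0x73AB99938926761A.
Stored little-endian, the bytes at ascending addresses are 1A 76 26 89 93 99 AB 73.
Read back as big-endian, the last byte is least significant, giving 0x1A7626899399AB73.
0x1A7626899399AB73 = 1906753864566680435.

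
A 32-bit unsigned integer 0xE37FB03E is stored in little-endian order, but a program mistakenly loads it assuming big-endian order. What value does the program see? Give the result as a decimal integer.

Stored little-endian, the bytes at ascending addresses are 3E B0 7F E3.
Read back as big-endian, the last byte is least significant, giving 0x3EB07FE3.
0x3EB07FE3 = 1051754467.

1051754467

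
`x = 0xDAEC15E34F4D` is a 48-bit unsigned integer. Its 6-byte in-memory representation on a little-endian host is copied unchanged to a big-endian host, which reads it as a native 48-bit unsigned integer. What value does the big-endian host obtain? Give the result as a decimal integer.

Stored little-endian, the bytes at ascending addresses are 4D 4F E3 15 EC DA.
Read back as big-endian, the last byte is least significant, giving 0x4D4FE315ECDA.
0x4D4FE315ECDA = 85005507620058.

85005507620058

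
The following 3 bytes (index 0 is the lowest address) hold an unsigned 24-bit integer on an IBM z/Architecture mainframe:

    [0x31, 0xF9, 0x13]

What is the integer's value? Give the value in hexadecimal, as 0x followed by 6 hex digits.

Big-endian: lowest address holds the most-significant byte.
The bytes are already most-significant first: 0x31F913.

0x31F913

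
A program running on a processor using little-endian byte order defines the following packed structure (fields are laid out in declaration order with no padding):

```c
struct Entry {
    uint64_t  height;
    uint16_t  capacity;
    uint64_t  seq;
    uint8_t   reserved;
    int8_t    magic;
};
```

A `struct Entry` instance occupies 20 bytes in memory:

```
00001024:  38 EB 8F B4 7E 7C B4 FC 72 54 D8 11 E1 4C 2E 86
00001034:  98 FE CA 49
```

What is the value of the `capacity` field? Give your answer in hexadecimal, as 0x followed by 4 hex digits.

0x5472

`capacity` follows `height` (8 bytes), so it starts at byte offset 8 and occupies 2 bytes.
Bytes at offsets 8..9: 72 54.
Little-endian stores the least-significant byte at the lowest address.
Reassemble most-significant byte first: 54 72 → 0x5472.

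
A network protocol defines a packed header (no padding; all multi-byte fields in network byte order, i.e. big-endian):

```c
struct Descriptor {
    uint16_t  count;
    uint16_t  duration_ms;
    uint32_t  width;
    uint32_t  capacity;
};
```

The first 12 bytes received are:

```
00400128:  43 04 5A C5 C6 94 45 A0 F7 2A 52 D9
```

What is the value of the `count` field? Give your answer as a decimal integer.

`count` is the first field, at byte offset 0, occupying 2 bytes.
Bytes at offsets 0..1: 43 04.
Big-endian stores the most-significant byte at the lowest address.
The bytes are already most-significant first: 0x4304.
0x4304 = 17156.

17156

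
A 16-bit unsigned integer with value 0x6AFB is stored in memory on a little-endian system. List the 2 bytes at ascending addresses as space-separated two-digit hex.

FB 6A

Split into bytes (most-significant first): 6A FB.
Little-endian stores the least-significant byte at the lowest address.
So at ascending addresses the bytes are FB 6A.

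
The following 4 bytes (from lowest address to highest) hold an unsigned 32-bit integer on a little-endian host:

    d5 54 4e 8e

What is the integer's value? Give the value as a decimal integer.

Little-endian stores the least-significant byte at the lowest address.
Reassemble most-significant byte first: 8E 4E 54 D5 → 0x8E4E54D5.
0x8E4E54D5 = 2387498197.

2387498197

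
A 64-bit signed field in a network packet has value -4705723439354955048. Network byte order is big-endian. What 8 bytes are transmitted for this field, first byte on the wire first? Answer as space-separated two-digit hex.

Two's complement of -4705723439354955048 in 64 bits: 4705723439354955048 = 0x414E16893DFB4528; invert → 0xBEB1E976C204BAD7; add 1 → 0xBEB1E976C204BAD8.
Split into bytes (most-significant first): BE B1 E9 76 C2 04 BA D8.
Big-endian stores the most-significant byte at the lowest address.
So the memory order matches the most-significant-first order: BE B1 E9 76 C2 04 BA D8.

BE B1 E9 76 C2 04 BA D8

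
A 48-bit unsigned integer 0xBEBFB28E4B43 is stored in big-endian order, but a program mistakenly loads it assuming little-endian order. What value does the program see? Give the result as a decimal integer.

Stored big-endian, the bytes at ascending addresses are BE BF B2 8E 4B 43.
Read back as little-endian, the first byte is least significant, giving 0x434B8EB2BFBE.
0x434B8EB2BFBE = 73991795687358.

73991795687358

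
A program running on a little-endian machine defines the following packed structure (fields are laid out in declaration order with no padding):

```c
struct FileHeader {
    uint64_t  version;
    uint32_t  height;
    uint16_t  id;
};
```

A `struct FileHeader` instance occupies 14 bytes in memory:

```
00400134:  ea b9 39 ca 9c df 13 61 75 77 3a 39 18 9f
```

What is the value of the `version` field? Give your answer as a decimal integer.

6995180510737185258

`version` is the first field, at byte offset 0, occupying 8 bytes.
Bytes at offsets 0..7: EA B9 39 CA 9C DF 13 61.
In little-endian order the low byte comes first in memory.
Reassemble most-significant byte first: 61 13 DF 9C CA 39 B9 EA → 0x6113DF9CCA39B9EA.
0x6113DF9CCA39B9EA = 6995180510737185258.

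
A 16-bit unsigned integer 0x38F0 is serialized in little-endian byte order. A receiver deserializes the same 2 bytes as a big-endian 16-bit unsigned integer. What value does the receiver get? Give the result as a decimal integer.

61496

Stored little-endian, the bytes at ascending addresses are F0 38.
Read back as big-endian, the last byte is least significant, giving 0xF038.
0xF038 = 61496.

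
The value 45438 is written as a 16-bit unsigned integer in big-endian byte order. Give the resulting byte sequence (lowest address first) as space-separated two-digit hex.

45438 in hexadecimal, padded to 16 bits, is 0xB17E.
Split into bytes (most-significant first): B1 7E.
In big-endian order the high byte comes first in memory.
So the memory order matches the most-significant-first order: B1 7E.

B1 7E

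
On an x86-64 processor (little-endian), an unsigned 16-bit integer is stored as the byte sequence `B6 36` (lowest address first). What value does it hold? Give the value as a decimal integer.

Little-endian: lowest address holds the least-significant byte.
Reassemble most-significant byte first: 36 B6 → 0x36B6.
0x36B6 = 14006.

14006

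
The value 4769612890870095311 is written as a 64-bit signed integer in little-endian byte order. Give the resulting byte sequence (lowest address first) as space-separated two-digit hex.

CF 9D 6F 5C A7 11 31 42

4769612890870095311 in hexadecimal, padded to 64 bits, is 0x423111A75C6F9DCF.
Split into bytes (most-significant first): 42 31 11 A7 5C 6F 9D CF.
Little-endian: lowest address holds the least-significant byte.
So at ascending addresses the bytes are CF 9D 6F 5C A7 11 31 42.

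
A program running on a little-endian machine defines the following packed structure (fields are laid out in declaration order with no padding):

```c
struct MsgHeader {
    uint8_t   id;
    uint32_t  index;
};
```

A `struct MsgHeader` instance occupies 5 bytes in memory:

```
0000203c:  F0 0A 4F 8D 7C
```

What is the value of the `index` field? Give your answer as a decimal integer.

`index` follows `id` (1 byte), so it starts at byte offset 1 and occupies 4 bytes.
Bytes at offsets 1..4: 0A 4F 8D 7C.
Little-endian: lowest address holds the least-significant byte.
Reassemble most-significant byte first: 7C 8D 4F 0A → 0x7C8D4F0A.
0x7C8D4F0A = 2089635594.

2089635594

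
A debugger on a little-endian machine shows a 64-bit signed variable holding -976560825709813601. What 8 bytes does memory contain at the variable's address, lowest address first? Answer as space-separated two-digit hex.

Two's complement of -976560825709813601 in 64 bits: 976560825709813601 = 0x0D8D70E59DFEDF61; invert → 0xF2728F1A6201209E; add 1 → 0xF2728F1A6201209F.
Split into bytes (most-significant first): F2 72 8F 1A 62 01 20 9F.
Little-endian stores the least-significant byte at the lowest address.
So at ascending addresses the bytes are 9F 20 01 62 1A 8F 72 F2.

9F 20 01 62 1A 8F 72 F2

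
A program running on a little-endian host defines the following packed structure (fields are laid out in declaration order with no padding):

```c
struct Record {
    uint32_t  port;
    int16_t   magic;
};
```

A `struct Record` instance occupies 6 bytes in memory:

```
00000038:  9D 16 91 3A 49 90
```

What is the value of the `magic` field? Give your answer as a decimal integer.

-28599

`magic` follows `port` (4 bytes), so it starts at byte offset 4 and occupies 2 bytes.
Bytes at offsets 4..5: 49 90.
In little-endian order the low byte comes first in memory.
Reassemble most-significant byte first: 90 49 → 0x9049.
Top bit is set, so as a signed 16-bit value this is 0x9049 − 2^16 = -28599.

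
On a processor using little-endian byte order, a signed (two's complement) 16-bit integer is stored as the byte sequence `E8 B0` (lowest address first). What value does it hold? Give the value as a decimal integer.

-20248

Little-endian stores the least-significant byte at the lowest address.
Reassemble most-significant byte first: B0 E8 → 0xB0E8.
Top bit is set, so as a signed 16-bit value this is 0xB0E8 − 2^16 = -20248.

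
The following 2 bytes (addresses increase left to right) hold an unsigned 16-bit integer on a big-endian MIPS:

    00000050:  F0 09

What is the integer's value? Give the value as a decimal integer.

61449

In big-endian order the high byte comes first in memory.
The bytes are already most-significant first: 0xF009.
0xF009 = 61449.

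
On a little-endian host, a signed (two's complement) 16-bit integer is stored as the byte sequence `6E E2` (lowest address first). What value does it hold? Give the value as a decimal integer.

Little-endian stores the least-significant byte at the lowest address.
Reassemble most-significant byte first: E2 6E → 0xE26E.
Top bit is set, so as a signed 16-bit value this is 0xE26E − 2^16 = -7570.

-7570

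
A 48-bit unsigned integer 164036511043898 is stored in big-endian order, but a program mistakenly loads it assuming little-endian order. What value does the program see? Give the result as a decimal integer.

164036511043898 in 48-bit hexadecimal is 0x9530B9F8913A.
Stored big-endian, the bytes at ascending addresses are 95 30 B9 F8 91 3A.
Read back as little-endian, the first byte is least significant, giving 0x3A91F8B93095.
0x3A91F8B93095 = 64398617555093.

64398617555093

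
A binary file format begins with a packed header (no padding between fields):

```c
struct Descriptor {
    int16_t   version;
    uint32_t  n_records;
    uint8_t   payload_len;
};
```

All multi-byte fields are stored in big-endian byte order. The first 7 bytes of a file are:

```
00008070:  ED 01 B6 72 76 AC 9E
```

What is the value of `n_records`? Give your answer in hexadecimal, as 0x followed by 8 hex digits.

`n_records` follows `version` (2 bytes), so it starts at byte offset 2 and occupies 4 bytes.
Bytes at offsets 2..5: B6 72 76 AC.
Big-endian: lowest address holds the most-significant byte.
The bytes are already most-significant first: 0xB67276AC.

0xB67276AC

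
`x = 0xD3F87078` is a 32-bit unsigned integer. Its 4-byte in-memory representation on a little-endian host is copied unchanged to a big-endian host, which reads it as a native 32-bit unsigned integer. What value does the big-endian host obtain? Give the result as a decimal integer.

2020669651

Stored little-endian, the bytes at ascending addresses are 78 70 F8 D3.
Read back as big-endian, the last byte is least significant, giving 0x7870F8D3.
0x7870F8D3 = 2020669651.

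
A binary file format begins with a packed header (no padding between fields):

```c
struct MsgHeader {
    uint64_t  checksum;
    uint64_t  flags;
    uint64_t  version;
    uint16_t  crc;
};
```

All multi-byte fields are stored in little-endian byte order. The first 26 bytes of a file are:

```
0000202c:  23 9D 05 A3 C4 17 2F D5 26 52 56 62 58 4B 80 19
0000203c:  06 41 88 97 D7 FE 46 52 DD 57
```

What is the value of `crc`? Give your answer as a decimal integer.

22493

`crc` follows `checksum` (8 B), `flags` (8 B), `version` (8 B), so it starts at offset 8 + 8 + 8 = 24 and occupies 2 bytes.
Bytes at offsets 24..25: DD 57.
Little-endian: lowest address holds the least-significant byte.
Reassemble most-significant byte first: 57 DD → 0x57DD.
0x57DD = 22493.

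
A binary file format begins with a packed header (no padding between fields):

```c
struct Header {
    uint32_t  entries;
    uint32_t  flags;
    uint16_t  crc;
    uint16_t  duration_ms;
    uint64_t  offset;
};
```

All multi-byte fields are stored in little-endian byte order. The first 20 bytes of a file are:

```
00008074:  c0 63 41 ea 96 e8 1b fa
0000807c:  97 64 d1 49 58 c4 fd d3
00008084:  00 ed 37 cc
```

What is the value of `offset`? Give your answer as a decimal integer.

`offset` follows `entries` (4 B), `flags` (4 B), `crc` (2 B), `duration_ms` (2 B), so it starts at offset 4 + 4 + 2 + 2 = 12 and occupies 8 bytes.
Bytes at offsets 12..19: 58 C4 FD D3 00 ED 37 CC.
In little-endian order the low byte comes first in memory.
Reassemble most-significant byte first: CC 37 ED 00 D3 FD C4 58 → 0xCC37ED00D3FDC458.
0xCC37ED00D3FDC458 = 14715490895268791384.

14715490895268791384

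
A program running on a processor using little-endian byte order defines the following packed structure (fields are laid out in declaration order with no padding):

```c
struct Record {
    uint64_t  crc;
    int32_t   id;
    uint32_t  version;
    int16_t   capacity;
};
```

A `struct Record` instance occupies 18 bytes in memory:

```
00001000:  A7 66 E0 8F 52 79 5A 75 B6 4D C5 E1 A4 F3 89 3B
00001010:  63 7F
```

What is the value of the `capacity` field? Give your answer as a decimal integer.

32611

`capacity` follows `crc` (8 B), `id` (4 B), `version` (4 B), so it starts at offset 8 + 4 + 4 = 16 and occupies 2 bytes.
Bytes at offsets 16..17: 63 7F.
In little-endian order the low byte comes first in memory.
Reassemble most-significant byte first: 7F 63 → 0x7F63.
0x7F63 = 32611.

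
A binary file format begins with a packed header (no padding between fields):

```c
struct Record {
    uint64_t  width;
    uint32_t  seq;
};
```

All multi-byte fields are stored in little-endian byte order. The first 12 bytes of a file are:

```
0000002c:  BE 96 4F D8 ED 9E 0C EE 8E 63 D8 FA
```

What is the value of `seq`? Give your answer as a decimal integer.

`seq` follows `width` (8 bytes), so it starts at byte offset 8 and occupies 4 bytes.
Bytes at offsets 8..11: 8E 63 D8 FA.
In little-endian order the low byte comes first in memory.
Reassemble most-significant byte first: FA D8 63 8E → 0xFAD8638E.
0xFAD8638E = 4208485262.

4208485262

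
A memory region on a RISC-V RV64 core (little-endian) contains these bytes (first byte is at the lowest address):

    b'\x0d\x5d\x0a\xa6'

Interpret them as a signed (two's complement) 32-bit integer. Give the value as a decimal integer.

-1509270259

Little-endian: lowest address holds the least-significant byte.
Reassemble most-significant byte first: A6 0A 5D 0D → 0xA60A5D0D.
Top bit is set, so as a signed 32-bit value this is 0xA60A5D0D − 2^32 = -1509270259.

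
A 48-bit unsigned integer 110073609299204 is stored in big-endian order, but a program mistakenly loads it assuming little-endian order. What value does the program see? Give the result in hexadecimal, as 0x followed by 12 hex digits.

0x04A561821C64

110073609299204 in 48-bit hexadecimal is 0x641C8261A504.
Stored big-endian, the bytes at ascending addresses are 64 1C 82 61 A5 04.
Read back as little-endian, the first byte is least significant, giving 0x04A561821C64.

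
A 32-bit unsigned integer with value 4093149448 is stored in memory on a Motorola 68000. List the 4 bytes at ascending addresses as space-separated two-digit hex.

F3 F8 81 08

4093149448 in hexadecimal, padded to 32 bits, is 0xF3F88108.
Split into bytes (most-significant first): F3 F8 81 08.
In big-endian order the high byte comes first in memory.
So the memory order matches the most-significant-first order: F3 F8 81 08.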